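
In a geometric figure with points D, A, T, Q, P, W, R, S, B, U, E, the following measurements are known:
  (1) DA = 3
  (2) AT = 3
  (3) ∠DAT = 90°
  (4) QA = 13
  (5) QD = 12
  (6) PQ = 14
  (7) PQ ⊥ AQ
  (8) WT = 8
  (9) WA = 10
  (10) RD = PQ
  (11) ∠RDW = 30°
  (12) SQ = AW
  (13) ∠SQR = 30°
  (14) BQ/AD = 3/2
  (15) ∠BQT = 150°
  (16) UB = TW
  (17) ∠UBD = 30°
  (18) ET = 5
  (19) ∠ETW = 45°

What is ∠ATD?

Step 1: By the law of cosines on triangle TAD: TD² = 3² + 3² − 2·3·3·cos(90°) = 18, so TD = 3·√2.
Step 2: By the inverse law of cosines on triangle ATD: cos(∠ATD) = (3² + (3·√2)² − 3²) / (2·3·3·√2) = 18/25.46 = 0.7071, so ∠ATD = 45°.

Therefore, the measure of angle ∠ATD = 45°.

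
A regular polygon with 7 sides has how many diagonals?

The number of diagonals in an n-gon is n(n - 3)/2.
For n = 7: 7(7 - 3)/2 = 7 × 4 / 2 = 14.

14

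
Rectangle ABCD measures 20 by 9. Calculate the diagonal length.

d = sqrt(20^2 + 9^2) = sqrt(481)

sqrt(481)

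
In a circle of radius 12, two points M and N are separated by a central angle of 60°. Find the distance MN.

Chord length = 2r sin(θ/2)
= 2 × 12 × sin(60°/2)
= 2 × 12 × sin(30°)
= 12

12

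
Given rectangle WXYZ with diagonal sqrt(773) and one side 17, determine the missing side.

Using the Pythagorean theorem: d^2 = a^2 + b^2
b^2 = d^2 - a^2
b^2 = 773 - 289
b^2 = 484
b = sqrt(484) = 22

22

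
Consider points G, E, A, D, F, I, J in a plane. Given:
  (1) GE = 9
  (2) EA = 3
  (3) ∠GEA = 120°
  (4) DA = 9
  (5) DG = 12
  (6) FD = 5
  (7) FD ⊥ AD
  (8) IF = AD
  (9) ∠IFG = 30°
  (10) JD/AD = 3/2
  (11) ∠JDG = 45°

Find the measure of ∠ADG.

Step 1: By the law of cosines on triangle AEG: AG² = 3² + 9² − 2·3·9·cos(120°) = 117, so AG = 3·√13.
Step 2: By the inverse law of cosines on triangle ADG: cos(∠ADG) = (9² + 12² − (3·√13)²) / (2·9·12) = 108/216 = 0.5, so ∠ADG = 60°.

Therefore, the measure of angle ∠ADG = 60°.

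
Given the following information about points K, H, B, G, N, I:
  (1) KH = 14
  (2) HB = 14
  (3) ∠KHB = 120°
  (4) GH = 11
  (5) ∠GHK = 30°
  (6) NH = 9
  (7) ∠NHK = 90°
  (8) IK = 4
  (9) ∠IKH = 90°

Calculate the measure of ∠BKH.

Step 1: By the law of cosines on triangle KHB: KB² = 14² + 14² − 2·14·14·cos(120°) = 588, so KB = 14·√3.
Step 2: By the inverse law of cosines on triangle BKH: cos(∠BKH) = ((14·√3)² + 14² − 14²) / (2·14·√3·14) = 588/678.96 = 0.866, so ∠BKH = 30°.

Therefore, the measure of angle ∠BKH = 30°.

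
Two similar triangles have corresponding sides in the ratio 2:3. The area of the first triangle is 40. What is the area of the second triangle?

For similar figures, the area ratio equals the square of the side ratio.
Side ratio (the first triangle to the second triangle) = 2:3, so area ratio = 2^2:3^2 = 4:9.
If the area of the first triangle is 40, then the area of the second triangle = 40 * (9/4) = 90.

90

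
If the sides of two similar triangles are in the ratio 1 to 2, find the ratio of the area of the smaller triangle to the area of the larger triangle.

Area ratio = (side ratio)^2 = (1/2)^2 = 1:4.

1:4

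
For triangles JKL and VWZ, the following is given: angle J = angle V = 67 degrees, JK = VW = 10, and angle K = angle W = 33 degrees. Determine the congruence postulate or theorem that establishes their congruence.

The given information matches ASA: Two pairs of corresponding angles and the included side are equal (Angle-Side-Angle).

ASA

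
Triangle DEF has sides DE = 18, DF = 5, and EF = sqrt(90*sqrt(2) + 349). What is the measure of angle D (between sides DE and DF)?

By the inverse law of cosines: cos(D) = (DE² + DF² - EF²) / (2 × DE × DF)
cos(D) = (18² + 5² - (sqrt(90*sqrt(2) + 349))²) / (2 × 18 × 5)
cos(D) = (324 + 25 - (90*sqrt(2) + 349)) / 180
cos(D) = -sqrt(2)/2
D = arccos(-sqrt(2)/2) = 135°

135°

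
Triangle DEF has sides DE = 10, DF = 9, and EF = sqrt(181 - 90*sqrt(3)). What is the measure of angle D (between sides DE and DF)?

When all three sides of a triangle are known, the law of cosines can be rearranged to find any angle.
cos(C) = (a² + b² - c²) / (2ab) gives cos(D) = sqrt(3)/2.
Taking the inverse cosine: D = 30°.

30°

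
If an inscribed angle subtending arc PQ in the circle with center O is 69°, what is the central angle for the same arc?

Central angle = 2 × 69° = 138° (inscribed angle theorem).

138°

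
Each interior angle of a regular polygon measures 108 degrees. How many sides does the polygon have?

Exterior angle = 180 - 108 = 72. n = 360 / 72 = 5.

5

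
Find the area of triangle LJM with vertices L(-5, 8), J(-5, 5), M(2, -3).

Shoelace: Area = (1/2)|-5(5--3) + -5(-3-8) + 2(8-5)| = (1/2)(21) = 21/2

21/2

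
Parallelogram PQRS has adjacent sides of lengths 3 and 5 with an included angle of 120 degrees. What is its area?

Area = a * b * sin(theta)
Area = 3 * 5 * sin(120 degrees)
Area = 15 * sqrt(3)/2
Area = 15*sqrt(3)/2

15*sqrt(3)/2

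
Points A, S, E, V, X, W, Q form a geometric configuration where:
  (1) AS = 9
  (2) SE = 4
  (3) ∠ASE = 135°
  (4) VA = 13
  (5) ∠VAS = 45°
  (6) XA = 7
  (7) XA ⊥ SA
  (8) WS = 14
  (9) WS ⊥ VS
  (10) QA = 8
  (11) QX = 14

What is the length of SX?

Step 1: By the law of cosines on triangle SAX: SX² = 9² + 7² − 2·9·7·cos(90°) = 130, so SX = √130.

Therefore, the length of SX = √130.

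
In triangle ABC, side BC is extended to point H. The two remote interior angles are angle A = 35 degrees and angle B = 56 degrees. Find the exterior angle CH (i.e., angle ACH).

The interior angle at C is 180 - 35 - 56 = 89 degrees.
The exterior angle and interior angle at C are supplementary:
Exterior angle = 180 - 89 = 91 degrees.

91 degrees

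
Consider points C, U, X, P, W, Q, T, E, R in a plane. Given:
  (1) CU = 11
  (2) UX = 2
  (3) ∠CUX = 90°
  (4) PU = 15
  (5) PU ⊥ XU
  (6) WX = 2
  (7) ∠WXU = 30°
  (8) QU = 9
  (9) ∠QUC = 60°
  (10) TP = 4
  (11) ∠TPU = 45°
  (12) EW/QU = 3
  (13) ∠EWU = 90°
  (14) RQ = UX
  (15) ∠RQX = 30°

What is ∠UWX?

Step 1: By the law of cosines on triangle WXU: WU² = 2² + 2² − 2·2·2·cos(30°) = 1.07, so WU ≈ 1.04.
Step 2: By the inverse law of cosines on triangle UWX: cos(∠UWX) = (1.04² + 2² − 2²) / (2·1.04·2) = 1.07/4.14 = 0.2588, so ∠UWX = 75°.

Therefore, the measure of angle ∠UWX = 75°.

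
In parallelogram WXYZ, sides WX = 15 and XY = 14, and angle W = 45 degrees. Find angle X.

Opposite sides of a parallelogram are parallel, so consecutive angles form co-interior angles on a transversal.
Co-interior angles sum to 180°, giving angle X = 180 - 45 = 135 degrees.

135 degrees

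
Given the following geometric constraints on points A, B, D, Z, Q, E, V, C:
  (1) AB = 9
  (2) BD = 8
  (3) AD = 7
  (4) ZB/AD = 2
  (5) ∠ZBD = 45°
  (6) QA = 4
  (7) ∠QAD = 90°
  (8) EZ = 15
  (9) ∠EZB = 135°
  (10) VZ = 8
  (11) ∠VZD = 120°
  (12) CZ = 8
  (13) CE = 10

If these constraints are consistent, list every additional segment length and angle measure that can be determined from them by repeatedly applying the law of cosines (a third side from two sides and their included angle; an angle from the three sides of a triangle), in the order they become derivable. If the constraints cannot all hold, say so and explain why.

The constraints are consistent. Derivable facts, in order:
After 1 step:
- BE ≈ 26.8
- DQ = √65
- DZ ≈ 10.08
- ∠ABD = 48.19°
- ∠ADB = 73.4°
- ∠BAD = 58.41°
- ∠CEZ = 29.54°
- ∠CZE = 38.05°
- ∠ECZ = 112.41°
After 2 steps:
- DV ≈ 15.69
- ∠ADQ = 29.74°
- ∠AQD = 60.26°
- ∠BDZ = 100.86°
- ∠BEZ = 21.68°
- ∠BZD = 34.14°
- ∠EBZ = 23.32°
After 3 steps:
- ∠DVZ = 33.8°
- ∠VDZ = 26.2°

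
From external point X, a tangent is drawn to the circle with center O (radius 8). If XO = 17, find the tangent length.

tangent = √(d² - r²) = √(17² - 8²) = √(289 - 64) = √225 = 15

15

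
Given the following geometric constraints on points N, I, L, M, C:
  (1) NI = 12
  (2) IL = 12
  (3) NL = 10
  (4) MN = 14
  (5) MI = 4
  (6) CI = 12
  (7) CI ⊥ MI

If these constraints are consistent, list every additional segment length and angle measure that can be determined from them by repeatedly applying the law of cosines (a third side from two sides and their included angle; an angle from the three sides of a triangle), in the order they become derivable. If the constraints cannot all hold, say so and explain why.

The constraints are consistent. Derivable facts, in order:
After 1 step:
- MC = 4·√10
- ∠ILN = 65.38°
- ∠IMN = 52.62°
- ∠INL = 65.38°
- ∠INM = 15.36°
- ∠LIN = 49.25°
- ∠MIN = 112.02°
After 2 steps:
- ∠CMI = 71.57°
- ∠ICM = 18.43°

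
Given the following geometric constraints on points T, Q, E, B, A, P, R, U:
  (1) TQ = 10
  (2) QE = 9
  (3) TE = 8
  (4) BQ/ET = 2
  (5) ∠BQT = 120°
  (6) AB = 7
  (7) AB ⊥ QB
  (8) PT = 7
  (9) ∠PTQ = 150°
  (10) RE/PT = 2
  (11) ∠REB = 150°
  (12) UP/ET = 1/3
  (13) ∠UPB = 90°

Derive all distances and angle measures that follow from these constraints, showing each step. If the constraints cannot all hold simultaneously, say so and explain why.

The constraints are consistent.

From the given relations:
  BQ = 2·ET = 2·8 = 16
  RE = 2·PT = 2·7 = 14
  UP = 1/3·ET = 1/3·8 ≈ 2.67

Step 1: From TQ = 10, QB = 16, and ∠TQB = 120°, by the law of cosines:
  TB² = TQ² + QB² - 2·TQ·QB·cos(120°) = 100 + 256 + 160 = 516
  TB = 2·√129

Step 2: From QB = 16, BA = 7, and ∠QBA = 90°, by the law of cosines:
  QA² = QB² + BA² - 2·QB·BA·cos(90°) = 256 + 49 - 0 = 305
  QA ≈ 17.46

Step 3: From QT = 10, TP = 7, and ∠QTP = 150°, by the law of cosines:
  QP² = QT² + TP² - 2·QT·TP·cos(150°) = 100 + 49 + 121.2 = 270.2
  QP ≈ 16.44

Step 4: From TE = 8, TQ = 10, EQ = 9, by the inverse law of cosines:
  cos(∠ETQ) = (TE² + TQ² - EQ²) / (2·TE·TQ)
  ∠ETQ = 58.75°

Step 5: From QE = 9, QT = 10, ET = 8, by the inverse law of cosines:
  cos(∠EQT) = (QE² + QT² - ET²) / (2·QE·QT)
  ∠EQT = 49.46°

Step 6: From EQ = 9, ET = 8, QT = 10, by the inverse law of cosines:
  cos(∠QET) = (EQ² + ET² - QT²) / (2·EQ·ET)
  ∠QET = 71.79°

Step 7: From TB = 2·√129, TQ = 10, BQ = 16, by the inverse law of cosines:
  cos(∠BTQ) = (TB² + TQ² - BQ²) / (2·TB·TQ)
  ∠BTQ = 37.59°

Step 8: From QA = 17.46, QB = 16, AB = 7, by the inverse law of cosines:
  cos(∠AQB) = (QA² + QB² - AB²) / (2·QA·QB)
  ∠AQB = 23.63°

Step 9: From QP = 16.44, QT = 10, PT = 7, by the inverse law of cosines:
  cos(∠PQT) = (QP² + QT² - PT²) / (2·QP·QT)
  ∠PQT = 12.29°

Step 10: From BQ = 16, BT = 2·√129, QT = 10, by the inverse law of cosines:
  cos(∠QBT) = (BQ² + BT² - QT²) / (2·BQ·BT)
  ∠QBT = 22.41°

Step 11: From AB = 7, AQ = 17.46, BQ = 16, by the inverse law of cosines:
  cos(∠BAQ) = (AB² + AQ² - BQ²) / (2·AB·AQ)
  ∠BAQ = 66.37°

Step 12: From PQ = 16.44, PT = 7, QT = 10, by the inverse law of cosines:
  cos(∠QPT) = (PQ² + PT² - QT²) / (2·PQ·PT)
  ∠QPT = 17.71°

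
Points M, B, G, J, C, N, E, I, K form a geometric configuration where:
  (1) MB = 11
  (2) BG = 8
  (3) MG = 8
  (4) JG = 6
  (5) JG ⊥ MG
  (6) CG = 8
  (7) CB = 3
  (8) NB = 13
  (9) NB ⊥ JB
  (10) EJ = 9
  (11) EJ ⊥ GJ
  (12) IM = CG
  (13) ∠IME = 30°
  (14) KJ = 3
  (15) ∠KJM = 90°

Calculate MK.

Step 1: By the law of cosines on triangle JGM: JM² = 6² + 8² − 2·6·8·cos(90°) = 100, so JM = 10.
Step 2: By the law of cosines on triangle MJK: MK² = 10² + 3² − 2·10·3·cos(90°) = 109, so MK = √109.

Therefore, the length of MK = √109.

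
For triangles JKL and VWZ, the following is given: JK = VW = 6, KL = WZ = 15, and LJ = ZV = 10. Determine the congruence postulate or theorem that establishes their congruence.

The given information matches SSS: All three pairs of corresponding sides are equal (Side-Side-Side).

SSS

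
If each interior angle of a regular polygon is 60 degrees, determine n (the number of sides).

The exterior angle is the supplement of the interior angle: 180 - 60 = 120 degrees.
Since the exterior angles of any convex polygon sum to 360 degrees, the number of sides is 360 / 120 = 3.

3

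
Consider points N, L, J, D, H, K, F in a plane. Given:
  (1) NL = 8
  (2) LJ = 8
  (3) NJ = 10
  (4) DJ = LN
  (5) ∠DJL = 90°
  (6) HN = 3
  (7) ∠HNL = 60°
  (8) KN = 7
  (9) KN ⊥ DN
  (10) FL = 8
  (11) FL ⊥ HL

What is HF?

Step 1: By the law of cosines on triangle LNH: LH² = 8² + 3² − 2·8·3·cos(60°) = 49, so LH = 7.
Step 2: By the law of cosines on triangle HLF: HF² = 7² + 8² − 2·7·8·cos(90°) = 113, so HF = √113.

Therefore, the length of HF = √113.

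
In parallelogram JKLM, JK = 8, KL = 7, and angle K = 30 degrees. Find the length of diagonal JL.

Law of cosines: d^2 = 8^2 + 7^2 - 2(8)(7)cos(30°) = 113 - 56*sqrt(3), so d = sqrt(113 - 56*sqrt(3)).

sqrt(113 - 56*sqrt(3))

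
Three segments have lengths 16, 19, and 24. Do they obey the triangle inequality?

For three segments to close into a triangle, no single side can be as long as the other two combined.
The longest side is 24, and 16 + 19 = 35 > 24.
A triangle can be formed.

Yes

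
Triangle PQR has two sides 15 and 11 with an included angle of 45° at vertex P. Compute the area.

When two sides and the included angle are known, the area formula is (1/2)ab sin(C).
The height from one side to the opposite vertex is 11 sin(45°) = 11*sqrt(2)/2.
Area = (1/2) * 15 * 11*sqrt(2)/2 = 165*sqrt(2)/4.

165*sqrt(2)/4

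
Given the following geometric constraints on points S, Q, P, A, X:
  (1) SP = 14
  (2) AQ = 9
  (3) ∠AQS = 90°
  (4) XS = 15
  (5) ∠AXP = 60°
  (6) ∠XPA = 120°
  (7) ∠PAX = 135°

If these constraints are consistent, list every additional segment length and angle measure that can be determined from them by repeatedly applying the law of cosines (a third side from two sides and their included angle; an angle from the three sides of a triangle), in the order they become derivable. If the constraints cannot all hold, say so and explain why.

These constraints are not satisfiable: (5), (6) and (7) are the three interior angles of triangle AXP, which must sum to 180°, but 60° + 120° + 135° = 315°. No planar figure meets all of them, so nothing further can be derived.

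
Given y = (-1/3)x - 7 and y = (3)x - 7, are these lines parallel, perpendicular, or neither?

Slope of line 1: m1 = -1/3
Slope of line 2: m2 = 3
m1 * m2 = (-1/3) * (3) = -1 = -1, so the lines are perpendicular.

Perpendicular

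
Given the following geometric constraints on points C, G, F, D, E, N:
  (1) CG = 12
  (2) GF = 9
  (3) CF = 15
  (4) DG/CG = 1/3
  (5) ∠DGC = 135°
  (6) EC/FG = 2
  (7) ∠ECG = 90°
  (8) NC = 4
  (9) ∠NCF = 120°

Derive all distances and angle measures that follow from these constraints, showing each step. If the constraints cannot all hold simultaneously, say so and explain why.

The constraints are consistent.

From the given relations:
  DG = 1/3·CG = 1/3·12 = 4
  EC = 2·FG = 2·9 = 18

Step 1: From CG = 12, GD = 4, and ∠CGD = 135°, by the law of cosines:
  CD² = CG² + GD² - 2·CG·GD·cos(135°) = 144 + 16 + 67.88 = 227.9
  CD ≈ 15.1

Step 2: From GC = 12, CE = 18, and ∠GCE = 90°, by the law of cosines:
  GE² = GC² + CE² - 2·GC·CE·cos(90°) = 144 + 324 - 0 = 468
  GE = 6·√13

Step 3: From FC = 15, CN = 4, and ∠FCN = 120°, by the law of cosines:
  FN² = FC² + CN² - 2·FC·CN·cos(120°) = 225 + 16 + 60 = 301
  FN ≈ 17.35

Step 4: From CF = 15, CG = 12, FG = 9, by the inverse law of cosines:
  cos(∠FCG) = (CF² + CG² - FG²) / (2·CF·CG)
  ∠FCG = 36.87°

Step 5: From GC = 12, GF = 9, CF = 15, by the inverse law of cosines:
  cos(∠CGF) = (GC² + GF² - CF²) / (2·GC·GF)
  ∠CGF = 90°

Step 6: From FC = 15, FG = 9, CG = 12, by the inverse law of cosines:
  cos(∠CFG) = (FC² + FG² - CG²) / (2·FC·FG)
  ∠CFG = 53.13°

Step 7: From CD = 15.1, CG = 12, DG = 4, by the inverse law of cosines:
  cos(∠DCG) = (CD² + CG² - DG²) / (2·CD·CG)
  ∠DCG = 10.8°

Step 8: From GC = 12, GE = 6·√13, CE = 18, by the inverse law of cosines:
  cos(∠CGE) = (GC² + GE² - CE²) / (2·GC·GE)
  ∠CGE = 56.31°

Step 9: From FC = 15, FN = 17.35, CN = 4, by the inverse law of cosines:
  cos(∠CFN) = (FC² + FN² - CN²) / (2·FC·FN)
  ∠CFN = 11.52°

Step 10: From DC = 15.1, DG = 4, CG = 12, by the inverse law of cosines:
  cos(∠CDG) = (DC² + DG² - CG²) / (2·DC·DG)
  ∠CDG = 34.2°

Step 11: From EC = 18, EG = 6·√13, CG = 12, by the inverse law of cosines:
  cos(∠CEG) = (EC² + EG² - CG²) / (2·EC·EG)
  ∠CEG = 33.69°

Step 12: From NC = 4, NF = 17.35, CF = 15, by the inverse law of cosines:
  cos(∠CNF) = (NC² + NF² - CF²) / (2·NC·NF)
  ∠CNF = 48.48°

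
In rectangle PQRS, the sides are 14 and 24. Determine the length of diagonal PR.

d = sqrt(14^2 + 24^2) = sqrt(772) = 2*sqrt(193)

2*sqrt(193)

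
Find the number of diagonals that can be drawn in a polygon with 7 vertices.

Each of the 7 vertices connects to 4 non-adjacent vertices via diagonals.
Total connections = 7 × 4 = 28, but each diagonal is counted twice.
Number of diagonals = 28 / 2 = 14.

14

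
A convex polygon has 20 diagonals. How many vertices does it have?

Using d = n(n - 3)/2, we solve 20 = n(n - 3)/2.
So n(n - 3) = 40.
Testing n = 8: 8 * 5 = 40 = 40. Correct.
The polygon has 8 sides.

8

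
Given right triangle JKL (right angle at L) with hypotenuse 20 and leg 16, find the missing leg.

Rearranging the Pythagorean theorem to solve for the unknown leg:
leg^2 = hypotenuse^2 - known_leg^2 = 400 - 256 = 144
leg = sqrt(144) = 12.

12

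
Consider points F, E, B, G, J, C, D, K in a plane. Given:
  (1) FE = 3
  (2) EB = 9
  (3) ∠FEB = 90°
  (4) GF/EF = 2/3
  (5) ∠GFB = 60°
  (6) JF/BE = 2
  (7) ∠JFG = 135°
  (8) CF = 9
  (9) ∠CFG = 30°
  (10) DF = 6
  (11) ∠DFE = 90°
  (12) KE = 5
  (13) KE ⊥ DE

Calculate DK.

Step 1: By the law of cosines on triangle EFD: ED² = 3² + 6² − 2·3·6·cos(90°) = 45, so ED = 3·√5.
Step 2: By the law of cosines on triangle DEK: DK² = (3·√5)² + 5² − 2·3·√5·5·cos(90°) = 70, so DK = √70.

Therefore, the length of DK = √70.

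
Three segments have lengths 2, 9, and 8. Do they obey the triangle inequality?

Sort the sides: 2, 8, 9.
It suffices to check that the sum of the two smallest exceeds the largest:
2 + 8 = 10 > 9. ✓
Yes, a valid triangle can be formed.

Yes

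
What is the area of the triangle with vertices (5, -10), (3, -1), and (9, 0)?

Shoelace: Area = (1/2)|5(-1-0) + 3(0--10) + 9(-10--1)| = (1/2)(56) = 28

28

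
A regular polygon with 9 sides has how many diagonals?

Each of the 9 vertices connects to 6 non-adjacent vertices via diagonals.
Total connections = 9 × 6 = 54, but each diagonal is counted twice.
Number of diagonals = 54 / 2 = 27.

27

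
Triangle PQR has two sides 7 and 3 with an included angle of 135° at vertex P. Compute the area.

Area = (1/2)(7)(3) sin(135°) = (1/2)(7)(3)(sqrt(2)/2) = 21*sqrt(2)/4

21*sqrt(2)/4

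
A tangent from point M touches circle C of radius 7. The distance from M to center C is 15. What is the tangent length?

The tangent, radius, and line from the external point to the center form a right triangle.
The right angle is where the tangent meets the radius.
By the Pythagorean theorem: tangent² + 7² = 15²
tangent² = 225 - 49 = 176
tangent = 4*sqrt(11)

4*sqrt(11)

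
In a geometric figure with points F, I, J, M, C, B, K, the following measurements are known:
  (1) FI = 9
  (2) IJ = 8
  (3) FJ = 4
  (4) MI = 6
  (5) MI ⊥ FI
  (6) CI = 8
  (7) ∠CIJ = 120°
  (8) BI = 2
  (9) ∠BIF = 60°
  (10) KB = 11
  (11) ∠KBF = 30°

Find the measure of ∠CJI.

Step 1: By the law of cosines on triangle JIC: JC² = 8² + 8² − 2·8·8·cos(120°) = 192, so JC = 8·√3.
Step 2: By the inverse law of cosines on triangle CJI: cos(∠CJI) = ((8·√3)² + 8² − 8²) / (2·8·√3·8) = 192/221.7 = 0.866, so ∠CJI = 30°.

Therefore, the measure of angle ∠CJI = 30°.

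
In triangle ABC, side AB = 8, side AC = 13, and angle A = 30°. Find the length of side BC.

By the law of cosines: BC^2 = AB^2 + AC^2 - 2*AB*AC*cos(A)
BC^2 = 8^2 + 13^2 - 2*8*13*cos(30°)
BC^2 = 64 + 169 - 208*(sqrt(3)/2)
BC^2 = 233 - 104*sqrt(3)
BC = sqrt(233 - 104*sqrt(3))

sqrt(233 - 104*sqrt(3))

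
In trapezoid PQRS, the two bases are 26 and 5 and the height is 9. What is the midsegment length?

The midsegment (median) of a trapezoid connects the midpoints of the non-parallel sides.
Its length is the average of the two bases: (26 + 5) / 2 = 31/2.

31/2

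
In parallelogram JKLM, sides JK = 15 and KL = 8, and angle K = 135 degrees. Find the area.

Area = a * b * sin(theta)
Area = 15 * 8 * sin(135 degrees)
Area = 120 * sqrt(2)/2
Area = 60*sqrt(2)

60*sqrt(2)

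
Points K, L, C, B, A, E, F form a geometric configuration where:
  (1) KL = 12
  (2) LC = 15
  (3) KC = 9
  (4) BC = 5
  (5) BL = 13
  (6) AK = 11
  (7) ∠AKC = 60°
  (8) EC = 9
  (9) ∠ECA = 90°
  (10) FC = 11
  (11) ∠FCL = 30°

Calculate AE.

Step 1: By the law of cosines on triangle CKA: CA² = 9² + 11² − 2·9·11·cos(60°) = 103, so CA = √103.
Step 2: By the law of cosines on triangle ACE: AE² = √103² + 9² − 2·√103·9·cos(90°) = 184, so AE = 2·√46.

Therefore, the length of AE = 2·√46.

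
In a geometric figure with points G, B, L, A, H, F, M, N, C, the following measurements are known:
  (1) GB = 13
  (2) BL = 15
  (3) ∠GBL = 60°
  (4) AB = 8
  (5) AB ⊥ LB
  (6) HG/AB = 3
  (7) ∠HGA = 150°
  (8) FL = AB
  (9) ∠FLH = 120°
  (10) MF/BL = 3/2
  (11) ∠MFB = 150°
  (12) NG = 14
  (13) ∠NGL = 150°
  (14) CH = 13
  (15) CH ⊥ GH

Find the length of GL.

Step 1: By the law of cosines on triangle GBL: GL² = 13² + 15² − 2·13·15·cos(60°) = 199, so GL = √199.

Therefore, the length of GL = √199.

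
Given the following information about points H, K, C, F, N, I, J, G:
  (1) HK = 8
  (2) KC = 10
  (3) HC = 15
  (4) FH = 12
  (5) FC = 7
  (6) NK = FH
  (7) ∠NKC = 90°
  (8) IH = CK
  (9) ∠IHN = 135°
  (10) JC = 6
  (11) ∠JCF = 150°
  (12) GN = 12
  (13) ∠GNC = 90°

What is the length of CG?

From the given relations: NK = FH = 12.
Step 1: By the law of cosines on triangle CKN: CN² = 10² + 12² − 2·10·12·cos(90°) = 244, so CN = 2·√61.
Step 2: By the law of cosines on triangle CNG: CG² = (2·√61)² + 12² − 2·2·√61·12·cos(90°) = 388, so CG = 2·√97.

Therefore, the length of CG = 2·√97.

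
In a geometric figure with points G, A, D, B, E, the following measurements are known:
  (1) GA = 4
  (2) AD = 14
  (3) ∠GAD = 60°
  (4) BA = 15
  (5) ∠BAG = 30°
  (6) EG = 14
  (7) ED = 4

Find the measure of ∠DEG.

Step 1: By the law of cosines on triangle DAG: DG² = 14² + 4² − 2·14·4·cos(60°) = 156, so DG = 2·√39.
Step 2: By the inverse law of cosines on triangle DEG: cos(∠DEG) = (4² + 14² − (2·√39)²) / (2·4·14) = 56/112 = 0.5, so ∠DEG = 60°.

Therefore, the measure of angle ∠DEG = 60°.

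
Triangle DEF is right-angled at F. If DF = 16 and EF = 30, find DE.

By the Pythagorean theorem: DE^2 = DF^2 + EF^2
DE^2 = 16^2 + 30^2 = 256 + 900 = 1156
DE = sqrt(1156) = 34

34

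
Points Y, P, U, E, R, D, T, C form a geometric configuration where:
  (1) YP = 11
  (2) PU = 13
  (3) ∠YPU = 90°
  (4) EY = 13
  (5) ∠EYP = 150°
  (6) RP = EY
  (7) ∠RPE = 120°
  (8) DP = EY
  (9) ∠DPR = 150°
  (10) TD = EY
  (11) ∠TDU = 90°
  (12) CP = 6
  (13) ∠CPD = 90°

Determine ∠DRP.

From the given relations: RP = EY = 13; DP = EY = 13.
Step 1: By the law of cosines on triangle RPD: RD² = 13² + 13² − 2·13·13·cos(150°) = 630.72, so RD ≈ 25.11.
Step 2: By the inverse law of cosines on triangle DRP: cos(∠DRP) = (25.11² + 13² − 13²) / (2·25.11·13) = 630.72/652.97 = 0.9659, so ∠DRP = 15°.

Therefore, the measure of angle ∠DRP = 15°.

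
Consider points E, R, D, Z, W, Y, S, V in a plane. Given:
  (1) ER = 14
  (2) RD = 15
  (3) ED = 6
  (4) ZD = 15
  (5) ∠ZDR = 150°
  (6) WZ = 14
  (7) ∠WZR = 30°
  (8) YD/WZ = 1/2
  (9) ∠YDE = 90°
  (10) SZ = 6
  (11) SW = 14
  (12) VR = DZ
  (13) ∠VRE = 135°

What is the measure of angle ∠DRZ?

Step 1: By the law of cosines on triangle RDZ: RZ² = 15² + 15² − 2·15·15·cos(150°) = 839.71, so RZ ≈ 28.98.
Step 2: By the inverse law of cosines on triangle DRZ: cos(∠DRZ) = (15² + 28.98² − 15²) / (2·15·28.98) = 839.71/869.33 = 0.9659, so ∠DRZ = 15°.

Therefore, the measure of angle ∠DRZ = 15°.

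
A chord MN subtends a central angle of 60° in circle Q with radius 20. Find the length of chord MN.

Drop a perpendicular from the center to the chord, bisecting both the chord and the central angle.
Each half-chord = r sin(θ/2) = 20 sin(30°).
The full chord = 2 × 20 × sin(30°) = 20.

20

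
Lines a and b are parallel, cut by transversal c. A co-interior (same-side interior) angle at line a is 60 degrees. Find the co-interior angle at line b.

Co-interior angles (same-side interior) formed by parallel lines and a transversal are supplementary (sum to 180 degrees).
The given angle is 60 degrees.
The co-interior angle = 180 - 60 = 120 degrees.

120 degrees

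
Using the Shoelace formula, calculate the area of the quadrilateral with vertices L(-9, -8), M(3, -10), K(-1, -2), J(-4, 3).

The Shoelace formula works by pairing each vertex with the next (cycling back to the first).
For each pair, compute x_i*y_(i+1) - x_(i+1)*y_i:
  (-9*-10 - 3*-8) = 114
  (3*-2 - -1*-10) = -16
  (-1*3 - -4*-2) = -11
  (-4*-8 - -9*3) = 59
Taking half the absolute value of the total: Area = (1/2)(146) = 73.

73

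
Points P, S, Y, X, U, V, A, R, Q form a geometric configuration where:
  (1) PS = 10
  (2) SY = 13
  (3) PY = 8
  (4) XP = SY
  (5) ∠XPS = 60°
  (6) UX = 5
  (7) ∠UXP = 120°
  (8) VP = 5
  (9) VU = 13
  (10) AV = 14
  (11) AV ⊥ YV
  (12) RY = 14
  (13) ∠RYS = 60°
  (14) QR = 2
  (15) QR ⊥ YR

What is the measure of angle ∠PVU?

From the given relations: XP = SY = 13.
Step 1: By the law of cosines on triangle PXU: PU² = 13² + 5² − 2·13·5·cos(120°) = 259, so PU ≈ 16.09.
Step 2: By the inverse law of cosines on triangle PVU: cos(∠PVU) = (5² + 13² − 16.09²) / (2·5·13) = -65/130 = -0.5, so ∠PVU = 120°.

Therefore, the measure of angle ∠PVU = 120°.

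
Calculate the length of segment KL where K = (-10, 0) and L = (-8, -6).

The horizontal distance is |-8 - -10| = 2 and the vertical distance is |-6 - 0| = 6.
By the Pythagorean theorem, d = sqrt(2^2 + 6^2) = sqrt(40) = 2*sqrt(10).

2*sqrt(10)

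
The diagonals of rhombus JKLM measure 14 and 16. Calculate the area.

Area = (14 * 16) / 2 = 224 / 2 = 112

112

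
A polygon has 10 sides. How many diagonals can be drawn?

Total line segments between 10 vertices = C(10,2) = 45.
Subtract the 10 sides: 45 - 10 = 35 diagonals.

35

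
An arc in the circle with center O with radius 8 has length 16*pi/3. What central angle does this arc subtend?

The full circumference is 2πr = 16*pi.
The arc is 16*pi/3 / 16*pi = 1/3 of the full circle.
So the central angle = 1/3 × 360° = 120°.

120°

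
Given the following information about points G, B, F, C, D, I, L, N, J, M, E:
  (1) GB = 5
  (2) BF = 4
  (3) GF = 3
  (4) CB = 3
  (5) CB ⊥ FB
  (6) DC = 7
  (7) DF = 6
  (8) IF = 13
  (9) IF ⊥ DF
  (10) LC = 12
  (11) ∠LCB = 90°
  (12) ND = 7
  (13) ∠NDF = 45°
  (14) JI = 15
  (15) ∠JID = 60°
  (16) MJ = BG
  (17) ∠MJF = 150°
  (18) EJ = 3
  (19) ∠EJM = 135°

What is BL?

Step 1: By the law of cosines on triangle BCL: BL² = 3² + 12² − 2·3·12·cos(90°) = 153, so BL = 3·√17.

Therefore, the length of BL = 3·√17.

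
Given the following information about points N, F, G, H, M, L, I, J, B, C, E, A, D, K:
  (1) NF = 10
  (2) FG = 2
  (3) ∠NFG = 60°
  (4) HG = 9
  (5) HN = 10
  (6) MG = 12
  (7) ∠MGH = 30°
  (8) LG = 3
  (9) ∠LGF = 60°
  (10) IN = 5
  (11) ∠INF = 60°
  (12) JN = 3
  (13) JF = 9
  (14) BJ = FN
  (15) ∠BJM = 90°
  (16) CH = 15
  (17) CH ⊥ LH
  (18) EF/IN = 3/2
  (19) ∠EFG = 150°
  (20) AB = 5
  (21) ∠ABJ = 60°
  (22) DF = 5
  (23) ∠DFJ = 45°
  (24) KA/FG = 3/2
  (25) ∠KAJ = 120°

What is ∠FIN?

Step 1: By the law of cosines on triangle INF: IF² = 5² + 10² − 2·5·10·cos(60°) = 75, so IF = 5·√3.
Step 2: By the inverse law of cosines on triangle FIN: cos(∠FIN) = ((5·√3)² + 5² − 10²) / (2·5·√3·5) = 0/86.6 = 0, so ∠FIN = 90°.

Therefore, the measure of angle ∠FIN = 90°.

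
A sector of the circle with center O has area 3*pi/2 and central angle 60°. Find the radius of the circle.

Sector area A = πr² × θ/360, so r² = 360A / (πθ).
r² = 360 × 3*pi/2 / (π × 60)
r² = 9
r = 3

3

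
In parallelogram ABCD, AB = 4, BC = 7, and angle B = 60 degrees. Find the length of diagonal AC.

The diagonal of a parallelogram can be found by treating two adjacent sides and the diagonal as a triangle.
Applying the law of cosines with sides 4, 7 and included angle 60°:
d^2 = 16 + 49 - 56*cos(60°) = 37
d = sqrt(37)

sqrt(37)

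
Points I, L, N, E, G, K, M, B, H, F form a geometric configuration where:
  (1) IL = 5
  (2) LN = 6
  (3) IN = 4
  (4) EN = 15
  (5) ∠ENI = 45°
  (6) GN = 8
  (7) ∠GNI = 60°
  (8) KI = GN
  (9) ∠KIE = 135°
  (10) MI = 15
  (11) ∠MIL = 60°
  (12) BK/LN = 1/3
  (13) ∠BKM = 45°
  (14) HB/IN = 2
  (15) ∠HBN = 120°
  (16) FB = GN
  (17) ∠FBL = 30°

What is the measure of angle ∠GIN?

Step 1: By the law of cosines on triangle ING: IG² = 4² + 8² − 2·4·8·cos(60°) = 48, so IG = 4·√3.
Step 2: By the inverse law of cosines on triangle GIN: cos(∠GIN) = ((4·√3)² + 4² − 8²) / (2·4·√3·4) = 0/55.43 = 0, so ∠GIN = 90°.

Therefore, the measure of angle ∠GIN = 90°.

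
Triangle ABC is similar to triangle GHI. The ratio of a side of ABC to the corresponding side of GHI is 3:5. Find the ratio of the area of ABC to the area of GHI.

Area ratio = (side ratio)^2 = (3/5)^2 = 9:25.

9:25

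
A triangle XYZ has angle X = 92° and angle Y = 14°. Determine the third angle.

By the triangle angle sum property, the three interior angles of any triangle add up to 180°.
We know angle X = 92° and angle Y = 14°, so their sum is 106°.
Therefore angle Z = 180° - 106° = 74°.

74 degrees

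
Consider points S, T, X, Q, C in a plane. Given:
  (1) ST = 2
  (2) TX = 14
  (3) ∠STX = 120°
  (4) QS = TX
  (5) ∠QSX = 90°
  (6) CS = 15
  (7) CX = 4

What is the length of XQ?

From the given relations: QS = TX = 14.
Step 1: By the law of cosines on triangle XTS: XS² = 14² + 2² − 2·14·2·cos(120°) = 228, so XS = 2·√57.
Step 2: By the law of cosines on triangle XSQ: XQ² = (2·√57)² + 14² − 2·2·√57·14·cos(90°) = 424, so XQ = 2·√106.

Therefore, the length of XQ = 2·√106.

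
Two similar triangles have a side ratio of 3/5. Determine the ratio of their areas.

Area ratio = (side ratio)^2 = (3/5)^2 = 9:25.

9:25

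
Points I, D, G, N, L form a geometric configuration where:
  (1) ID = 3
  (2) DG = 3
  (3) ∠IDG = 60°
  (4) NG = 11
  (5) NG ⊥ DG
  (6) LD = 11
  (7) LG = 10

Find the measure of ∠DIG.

Step 1: By the law of cosines on triangle IDG: IG² = 3² + 3² − 2·3·3·cos(60°) = 9, so IG = 3.
Step 2: By the inverse law of cosines on triangle DIG: cos(∠DIG) = (3² + 3² − 3²) / (2·3·3) = 9/18 = 0.5, so ∠DIG = 60°.

Therefore, the measure of angle ∠DIG = 60°.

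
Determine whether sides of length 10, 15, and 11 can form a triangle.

Yes.
The triangle inequality requires that the sum of any two sides exceeds the third.
Here 10 + 11 = 21 > 15, so the condition is met.

Yes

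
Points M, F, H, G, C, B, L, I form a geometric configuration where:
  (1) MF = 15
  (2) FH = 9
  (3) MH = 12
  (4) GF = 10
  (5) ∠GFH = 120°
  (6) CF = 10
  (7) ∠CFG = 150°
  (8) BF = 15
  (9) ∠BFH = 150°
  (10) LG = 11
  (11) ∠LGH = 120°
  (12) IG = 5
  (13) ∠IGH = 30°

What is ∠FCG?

Step 1: By the law of cosines on triangle CFG: CG² = 10² + 10² − 2·10·10·cos(150°) = 373.21, so CG ≈ 19.32.
Step 2: By the inverse law of cosines on triangle FCG: cos(∠FCG) = (10² + 19.32² − 10²) / (2·10·19.32) = 373.21/386.37 = 0.9659, so ∠FCG = 15°.

Therefore, the measure of angle ∠FCG = 15°.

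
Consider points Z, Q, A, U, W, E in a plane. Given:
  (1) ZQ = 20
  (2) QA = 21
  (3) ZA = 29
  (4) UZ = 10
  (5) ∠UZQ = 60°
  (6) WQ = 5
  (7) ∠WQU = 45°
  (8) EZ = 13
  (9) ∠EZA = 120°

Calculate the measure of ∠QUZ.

Step 1: By the law of cosines on triangle UZQ: UQ² = 10² + 20² − 2·10·20·cos(60°) = 300, so UQ = 10·√3.
Step 2: By the inverse law of cosines on triangle QUZ: cos(∠QUZ) = ((10·√3)² + 10² − 20²) / (2·10·√3·10) = 0/346.41 = 0, so ∠QUZ = 90°.

Therefore, the measure of angle ∠QUZ = 90°.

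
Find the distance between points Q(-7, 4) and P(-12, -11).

The horizontal distance is |-12 - -7| = 5 and the vertical distance is |-11 - 4| = 15.
By the Pythagorean theorem, d = sqrt(5^2 + 15^2) = sqrt(250) = 5*sqrt(10).

5*sqrt(10)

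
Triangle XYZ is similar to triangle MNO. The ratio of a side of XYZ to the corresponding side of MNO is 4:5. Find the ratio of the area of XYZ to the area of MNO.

Area ratio = (side ratio)^2 = (4/5)^2 = 16:25.

16:25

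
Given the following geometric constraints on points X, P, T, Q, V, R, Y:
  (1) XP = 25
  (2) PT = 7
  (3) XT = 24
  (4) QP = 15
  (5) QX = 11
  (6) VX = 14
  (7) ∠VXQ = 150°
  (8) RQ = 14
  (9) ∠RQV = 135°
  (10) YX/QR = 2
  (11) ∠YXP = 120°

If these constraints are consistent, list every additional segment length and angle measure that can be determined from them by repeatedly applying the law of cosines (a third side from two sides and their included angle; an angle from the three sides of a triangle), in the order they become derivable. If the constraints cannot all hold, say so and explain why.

The constraints are consistent. Derivable facts, in order:
After 1 step:
- PY ≈ 45.92
- QV ≈ 24.16
- ∠PQX = 147.72°
- ∠PTX = 90°
- ∠PXQ = 18.69°
- ∠PXT = 16.26°
- ∠QPX = 13.59°
- ∠TPX = 73.74°
After 2 steps:
- VR ≈ 35.47
- ∠PYX = 28.13°
- ∠QVX = 13.16°
- ∠VQX = 16.84°
- ∠XPY = 31.87°
After 3 steps:
- ∠QRV = 28.79°
- ∠QVR = 16.21°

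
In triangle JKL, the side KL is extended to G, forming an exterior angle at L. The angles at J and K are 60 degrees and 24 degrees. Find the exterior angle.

The interior angle at L is 180 - 60 - 24 = 96 degrees.
The exterior angle and interior angle at L are supplementary:
Exterior angle = 180 - 96 = 84 degrees.

84 degrees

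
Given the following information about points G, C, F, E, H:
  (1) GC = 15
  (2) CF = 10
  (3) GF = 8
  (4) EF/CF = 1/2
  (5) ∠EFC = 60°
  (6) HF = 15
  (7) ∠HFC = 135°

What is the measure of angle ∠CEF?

From the given relations: EF = 1/2·CF = 1/2·10 = 5.
Step 1: By the law of cosines on triangle EFC: EC² = 5² + 10² − 2·5·10·cos(60°) = 75, so EC = 5·√3.
Step 2: By the inverse law of cosines on triangle CEF: cos(∠CEF) = ((5·√3)² + 5² − 10²) / (2·5·√3·5) = 0/86.6 = 0, so ∠CEF = 90°.

Therefore, the measure of angle ∠CEF = 90°.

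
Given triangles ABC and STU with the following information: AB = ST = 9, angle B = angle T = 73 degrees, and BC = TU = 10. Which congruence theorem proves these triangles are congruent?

The given information matches SAS: Two pairs of corresponding sides and the included angle are equal (Side-Angle-Side).

SAS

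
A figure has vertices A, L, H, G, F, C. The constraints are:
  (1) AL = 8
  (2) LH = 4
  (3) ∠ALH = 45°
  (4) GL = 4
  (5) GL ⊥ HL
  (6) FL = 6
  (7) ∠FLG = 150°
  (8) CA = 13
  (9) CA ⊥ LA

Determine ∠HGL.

Step 1: By the law of cosines on triangle GLH: GH² = 4² + 4² − 2·4·4·cos(90°) = 32, so GH = 4·√2.
Step 2: By the inverse law of cosines on triangle HGL: cos(∠HGL) = ((4·√2)² + 4² − 4²) / (2·4·√2·4) = 32/45.25 = 0.7071, so ∠HGL = 45°.

Therefore, the measure of angle ∠HGL = 45°.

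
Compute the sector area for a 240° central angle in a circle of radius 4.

Sector area = πr² × θ/360
= π × 4² × 2/3
= π × 16 × 2/3
= 32*pi/3

32*pi/3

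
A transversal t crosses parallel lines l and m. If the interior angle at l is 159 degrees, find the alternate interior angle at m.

Alternate interior angles formed by parallel lines and a transversal are equal.
The given angle is 159 degrees.
The alternate interior angle = 159 degrees.

159 degrees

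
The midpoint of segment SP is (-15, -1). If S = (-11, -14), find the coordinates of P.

Using the midpoint formula: M = ((x1 + x2)/2, (y1 + y2)/2)
We know M = (-15, -1) and S = (-11, -14)
For x: -15 = (-11 + x2)/2, so x2 = 2*-15 - -11 = -19
For y: -1 = (-14 + y2)/2, so y2 = 2*-1 - -14 = 12
P = (-19, 12)

(-19, 12)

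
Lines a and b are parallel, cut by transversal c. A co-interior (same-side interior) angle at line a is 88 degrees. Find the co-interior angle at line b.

Co-interior angles sum to 180: 180 - 88 = 92 degrees.

92 degrees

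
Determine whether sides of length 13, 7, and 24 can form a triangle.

The longest side is 24. The other two sides sum to 7 + 13 = 20.
Since 20 ≤ 24, the two shorter sides cannot reach around to close the triangle.

No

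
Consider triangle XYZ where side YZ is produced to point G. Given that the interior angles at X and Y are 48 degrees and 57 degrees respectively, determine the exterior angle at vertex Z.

The interior angle at Z is 180 - 48 - 57 = 75 degrees.
The exterior angle and interior angle at Z are supplementary:
Exterior angle = 180 - 75 = 105 degrees.

105 degrees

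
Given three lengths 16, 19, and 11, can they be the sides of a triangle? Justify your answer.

Yes.
The triangle inequality requires that the sum of any two sides exceeds the third.
Here 11 + 16 = 27 > 19, so the condition is met.

Yes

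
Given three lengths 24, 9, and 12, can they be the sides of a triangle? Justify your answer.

Check the triangle inequality: 9 + 12 = 21 ≤ 24.
Since the sum of two sides does not exceed the third, no triangle can be formed.

No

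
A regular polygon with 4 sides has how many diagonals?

Each of the 4 vertices connects to 1 non-adjacent vertices via diagonals.
Total connections = 4 × 1 = 4, but each diagonal is counted twice.
Number of diagonals = 4 / 2 = 2.

2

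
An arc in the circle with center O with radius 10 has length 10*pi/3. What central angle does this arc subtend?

Arc length L = 2πr × θ/360, so θ = 360L / (2πr).
θ = 360 × 10*pi/3 / (2π × 10)
θ = 60°
θ = 60°

60°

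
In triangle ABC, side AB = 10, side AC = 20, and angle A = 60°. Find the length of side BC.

When two sides and the included angle are known, the law of cosines gives the third side.
c^2 = a^2 + b^2 - 2ab cos(C) generalizes the Pythagorean theorem to non-right triangles.
Here: BC^2 = 100 + 400 - 400*(1/2) = 300
BC = 10*sqrt(3)

10*sqrt(3)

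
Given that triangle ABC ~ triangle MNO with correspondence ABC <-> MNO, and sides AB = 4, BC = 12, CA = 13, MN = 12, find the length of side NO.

k = 12/4 = 3. NO = 3 * 12 = 36.

36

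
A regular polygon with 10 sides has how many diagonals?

Total line segments between 10 vertices = C(10,2) = 45.
Subtract the 10 sides: 45 - 10 = 35 diagonals.

35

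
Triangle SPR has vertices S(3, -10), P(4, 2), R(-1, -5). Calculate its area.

The Shoelace formula computes the area from vertex coordinates by summing cross products.
For vertices (3,-10), (4,2), (-1,-5):
Signed sum = 3*2 - 4*-10 + 4*-5 - -1*2 + -1*-10 - 3*-5
= 46 + -18 + 25 = 53
Area = (1/2)|53| = 53/2.

53/2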